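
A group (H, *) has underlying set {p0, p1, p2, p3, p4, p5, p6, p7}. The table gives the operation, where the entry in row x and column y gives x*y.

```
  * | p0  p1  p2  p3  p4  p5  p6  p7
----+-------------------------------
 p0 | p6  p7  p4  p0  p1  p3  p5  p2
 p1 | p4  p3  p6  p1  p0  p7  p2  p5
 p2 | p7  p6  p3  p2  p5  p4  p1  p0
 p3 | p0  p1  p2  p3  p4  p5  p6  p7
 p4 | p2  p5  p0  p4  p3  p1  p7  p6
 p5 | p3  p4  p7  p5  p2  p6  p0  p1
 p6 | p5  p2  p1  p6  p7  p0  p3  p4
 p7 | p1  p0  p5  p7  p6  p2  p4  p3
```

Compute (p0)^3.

p5

p0^1 = p0
p0^2 = p0*p0 = p6
p0^3 = p6*p0 = p5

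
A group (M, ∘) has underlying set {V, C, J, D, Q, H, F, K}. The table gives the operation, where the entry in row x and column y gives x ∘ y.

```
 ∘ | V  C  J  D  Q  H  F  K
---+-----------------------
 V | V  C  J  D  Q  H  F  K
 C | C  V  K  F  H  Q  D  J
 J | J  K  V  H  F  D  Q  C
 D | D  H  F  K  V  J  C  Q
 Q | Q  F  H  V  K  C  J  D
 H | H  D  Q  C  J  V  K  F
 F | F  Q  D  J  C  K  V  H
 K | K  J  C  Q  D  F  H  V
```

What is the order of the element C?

The identity element is V (its row matches the header).
C^1 = C
C^2 = C ∘ C = V
The first power of C equal to the identity is C^2, so ord(C) = 2.
(Structurally, M here is isomorphic to the dihedral group D_4.)

2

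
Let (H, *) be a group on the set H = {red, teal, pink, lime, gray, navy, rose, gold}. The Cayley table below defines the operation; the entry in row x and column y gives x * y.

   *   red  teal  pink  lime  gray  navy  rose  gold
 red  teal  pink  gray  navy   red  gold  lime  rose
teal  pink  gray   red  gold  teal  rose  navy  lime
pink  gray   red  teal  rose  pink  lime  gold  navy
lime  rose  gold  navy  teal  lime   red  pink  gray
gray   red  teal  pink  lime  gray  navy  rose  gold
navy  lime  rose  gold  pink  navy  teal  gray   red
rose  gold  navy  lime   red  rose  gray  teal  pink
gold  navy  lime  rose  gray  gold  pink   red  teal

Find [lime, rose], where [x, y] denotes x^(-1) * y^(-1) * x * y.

Identity is gray; from the table lime^(-1) = gold and rose^(-1) = navy.
gold * navy = pink
pink * lime = rose
rose * rose = teal

teal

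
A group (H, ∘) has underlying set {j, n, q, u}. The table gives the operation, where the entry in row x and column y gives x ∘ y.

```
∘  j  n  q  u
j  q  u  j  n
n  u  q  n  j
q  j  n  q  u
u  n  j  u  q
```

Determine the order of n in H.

The identity element is q (its row matches the header).
n^1 = n
n^2 = n ∘ n = q
The first power of n equal to the identity is n^2, so ord(n) = 2.

2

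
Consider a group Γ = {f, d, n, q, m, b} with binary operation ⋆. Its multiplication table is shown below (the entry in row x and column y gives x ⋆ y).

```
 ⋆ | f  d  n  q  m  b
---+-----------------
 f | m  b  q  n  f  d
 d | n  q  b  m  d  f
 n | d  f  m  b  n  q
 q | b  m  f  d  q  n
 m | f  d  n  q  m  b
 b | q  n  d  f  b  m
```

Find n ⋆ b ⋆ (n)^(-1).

f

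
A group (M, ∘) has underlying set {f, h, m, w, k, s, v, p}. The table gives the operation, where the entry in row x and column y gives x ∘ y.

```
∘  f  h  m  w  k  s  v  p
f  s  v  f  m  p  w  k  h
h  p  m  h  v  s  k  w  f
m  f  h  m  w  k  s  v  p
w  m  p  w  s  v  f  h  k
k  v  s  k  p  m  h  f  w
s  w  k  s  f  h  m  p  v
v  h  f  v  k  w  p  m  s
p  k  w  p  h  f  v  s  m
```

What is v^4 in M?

m

v^1 = v
v^2 = v ∘ v = m
v^3 = m ∘ v = v
v^4 = v ∘ v = m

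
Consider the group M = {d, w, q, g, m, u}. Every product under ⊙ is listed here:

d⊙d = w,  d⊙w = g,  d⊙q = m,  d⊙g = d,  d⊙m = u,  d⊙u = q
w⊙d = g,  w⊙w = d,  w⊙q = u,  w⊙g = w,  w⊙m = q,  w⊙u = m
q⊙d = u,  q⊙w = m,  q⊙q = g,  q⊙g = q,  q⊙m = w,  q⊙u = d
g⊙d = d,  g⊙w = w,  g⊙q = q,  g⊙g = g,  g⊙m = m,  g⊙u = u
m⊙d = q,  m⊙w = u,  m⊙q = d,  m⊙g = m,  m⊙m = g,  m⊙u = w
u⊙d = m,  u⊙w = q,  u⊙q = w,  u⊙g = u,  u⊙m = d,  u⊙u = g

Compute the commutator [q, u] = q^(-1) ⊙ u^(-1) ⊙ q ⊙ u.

w

Identity is g; from the table q^(-1) = q and u^(-1) = u.
q ⊙ u = d
d ⊙ q = m
m ⊙ u = w
(Structurally, M here is isomorphic to the symmetric group S_3.)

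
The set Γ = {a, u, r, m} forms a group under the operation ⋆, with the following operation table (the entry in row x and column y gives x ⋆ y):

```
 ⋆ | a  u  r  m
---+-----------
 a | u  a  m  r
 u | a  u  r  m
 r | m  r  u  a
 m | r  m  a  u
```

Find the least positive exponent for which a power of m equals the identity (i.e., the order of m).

The identity element is u (its row matches the header).
m^1 = m
m^2 = m ⋆ m = u
The first power of m equal to the identity is m^2, so ord(m) = 2.

2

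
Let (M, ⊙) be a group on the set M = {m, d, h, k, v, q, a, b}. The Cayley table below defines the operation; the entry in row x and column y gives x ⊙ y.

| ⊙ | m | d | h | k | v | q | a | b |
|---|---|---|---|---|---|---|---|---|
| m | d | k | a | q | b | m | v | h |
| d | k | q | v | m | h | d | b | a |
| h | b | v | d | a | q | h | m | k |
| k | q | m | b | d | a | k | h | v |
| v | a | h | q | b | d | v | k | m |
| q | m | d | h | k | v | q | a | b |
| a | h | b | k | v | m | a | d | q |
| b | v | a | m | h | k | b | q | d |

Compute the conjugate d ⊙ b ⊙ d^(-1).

b

The identity is q. In row d, the entry q sits in column d, so d^(-1) = d.
d ⊙ b = a
a ⊙ d = b
(Structurally, M here is isomorphic to the quaternion group Q_8.)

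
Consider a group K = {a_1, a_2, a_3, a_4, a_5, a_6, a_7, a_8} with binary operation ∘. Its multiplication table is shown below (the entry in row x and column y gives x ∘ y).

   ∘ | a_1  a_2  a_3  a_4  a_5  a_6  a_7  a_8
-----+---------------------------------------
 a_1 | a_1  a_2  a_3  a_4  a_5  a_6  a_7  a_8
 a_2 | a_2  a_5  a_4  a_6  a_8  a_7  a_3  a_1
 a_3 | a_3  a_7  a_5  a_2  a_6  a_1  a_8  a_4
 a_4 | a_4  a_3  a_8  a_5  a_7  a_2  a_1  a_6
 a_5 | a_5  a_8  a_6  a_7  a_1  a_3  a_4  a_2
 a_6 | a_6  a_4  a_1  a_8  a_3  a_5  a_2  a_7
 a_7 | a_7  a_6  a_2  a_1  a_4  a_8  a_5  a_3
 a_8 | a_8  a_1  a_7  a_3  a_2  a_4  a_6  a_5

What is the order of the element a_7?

The identity element is a_1 (its row matches the header).
a_7^1 = a_7
a_7^2 = a_7 ∘ a_7 = a_5
a_7^3 = a_5 ∘ a_7 = a_4
a_7^4 = a_4 ∘ a_7 = a_1
The first power of a_7 equal to the identity is a_7^4, so ord(a_7) = 4.
(Structurally, K here is isomorphic to the quaternion group Q_8.)

4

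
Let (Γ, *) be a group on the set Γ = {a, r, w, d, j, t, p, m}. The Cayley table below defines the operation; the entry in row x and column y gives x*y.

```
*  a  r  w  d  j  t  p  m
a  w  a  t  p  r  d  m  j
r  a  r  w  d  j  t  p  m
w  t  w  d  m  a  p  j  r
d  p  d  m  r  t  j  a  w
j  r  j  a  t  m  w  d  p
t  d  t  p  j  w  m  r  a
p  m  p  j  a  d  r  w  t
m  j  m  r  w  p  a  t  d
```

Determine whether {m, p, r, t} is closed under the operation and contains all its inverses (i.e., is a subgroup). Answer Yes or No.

No

t*m = a, which is not in {m, p, r, t}.
The subset is not closed under *, so it is not a subgroup.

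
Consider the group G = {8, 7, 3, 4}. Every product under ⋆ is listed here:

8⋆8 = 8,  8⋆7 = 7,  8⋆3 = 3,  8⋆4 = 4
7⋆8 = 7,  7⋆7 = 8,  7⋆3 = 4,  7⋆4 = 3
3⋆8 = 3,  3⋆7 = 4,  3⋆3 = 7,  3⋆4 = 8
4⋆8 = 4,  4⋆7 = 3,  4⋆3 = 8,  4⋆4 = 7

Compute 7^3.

7

7^1 = 7
7^2 = 7 ⋆ 7 = 8
7^3 = 8 ⋆ 7 = 7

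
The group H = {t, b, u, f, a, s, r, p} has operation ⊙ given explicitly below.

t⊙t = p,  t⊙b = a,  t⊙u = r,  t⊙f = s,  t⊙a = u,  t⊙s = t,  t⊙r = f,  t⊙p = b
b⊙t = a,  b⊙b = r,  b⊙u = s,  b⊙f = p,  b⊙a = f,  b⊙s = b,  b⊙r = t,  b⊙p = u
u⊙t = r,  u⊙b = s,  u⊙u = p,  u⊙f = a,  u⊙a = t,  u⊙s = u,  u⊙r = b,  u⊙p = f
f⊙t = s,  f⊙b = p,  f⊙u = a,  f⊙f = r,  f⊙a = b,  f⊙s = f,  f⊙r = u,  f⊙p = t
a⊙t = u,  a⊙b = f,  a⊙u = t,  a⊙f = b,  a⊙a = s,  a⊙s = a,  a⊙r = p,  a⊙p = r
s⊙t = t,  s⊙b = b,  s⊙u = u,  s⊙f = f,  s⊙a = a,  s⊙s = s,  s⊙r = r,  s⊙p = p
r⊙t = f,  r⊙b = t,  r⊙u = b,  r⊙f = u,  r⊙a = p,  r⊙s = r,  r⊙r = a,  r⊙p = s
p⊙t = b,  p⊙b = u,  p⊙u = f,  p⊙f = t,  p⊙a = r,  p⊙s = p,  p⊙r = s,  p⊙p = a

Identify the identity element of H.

The identity e satisfies e ⊙ x = x for all x, so its row in the table reproduces the column headers.
Row s reads: t, b, u, f, a, s, r, p — exactly the header order. So s is the identity.

s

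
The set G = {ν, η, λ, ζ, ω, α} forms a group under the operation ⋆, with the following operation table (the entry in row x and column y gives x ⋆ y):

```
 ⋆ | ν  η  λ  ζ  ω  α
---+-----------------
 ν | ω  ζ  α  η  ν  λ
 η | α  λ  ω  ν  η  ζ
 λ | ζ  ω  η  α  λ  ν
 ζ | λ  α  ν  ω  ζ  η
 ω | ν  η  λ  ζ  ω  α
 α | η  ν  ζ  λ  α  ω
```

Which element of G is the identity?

The identity e satisfies e ⋆ x = x for all x, so its row in the table reproduces the column headers.
Row ω reads: ν, η, λ, ζ, ω, α — exactly the header order. So ω is the identity.

ω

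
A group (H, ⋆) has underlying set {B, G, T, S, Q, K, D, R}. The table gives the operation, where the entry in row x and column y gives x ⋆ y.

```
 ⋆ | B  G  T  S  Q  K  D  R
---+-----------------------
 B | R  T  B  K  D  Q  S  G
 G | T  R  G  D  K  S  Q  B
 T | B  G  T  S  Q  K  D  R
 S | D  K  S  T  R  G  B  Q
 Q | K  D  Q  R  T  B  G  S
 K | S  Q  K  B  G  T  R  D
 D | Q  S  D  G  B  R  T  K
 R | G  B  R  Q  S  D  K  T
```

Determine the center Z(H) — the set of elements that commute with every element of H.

An element z is central iff its row equals its column in the table.
For G: G ⋆ D = Q ≠ S = D ⋆ G, so G ∉ Z.
Checking each element this way leaves Z(H) = {R, T}.

{R, T}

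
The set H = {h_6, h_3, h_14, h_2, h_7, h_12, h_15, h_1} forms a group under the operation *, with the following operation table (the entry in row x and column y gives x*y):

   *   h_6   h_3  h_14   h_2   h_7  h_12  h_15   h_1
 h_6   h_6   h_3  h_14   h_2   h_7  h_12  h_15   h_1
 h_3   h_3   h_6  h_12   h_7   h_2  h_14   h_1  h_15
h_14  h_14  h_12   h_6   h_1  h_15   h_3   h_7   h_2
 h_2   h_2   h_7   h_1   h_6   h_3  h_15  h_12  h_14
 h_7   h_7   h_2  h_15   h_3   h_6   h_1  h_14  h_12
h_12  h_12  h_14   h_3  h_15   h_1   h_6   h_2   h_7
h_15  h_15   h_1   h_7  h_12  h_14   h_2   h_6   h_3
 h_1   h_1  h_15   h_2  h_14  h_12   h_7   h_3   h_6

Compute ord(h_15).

2

The identity element is h_6 (its row matches the header).
h_15^1 = h_15
h_15^2 = h_15*h_15 = h_6
The first power of h_15 equal to the identity is h_15^2, so ord(h_15) = 2.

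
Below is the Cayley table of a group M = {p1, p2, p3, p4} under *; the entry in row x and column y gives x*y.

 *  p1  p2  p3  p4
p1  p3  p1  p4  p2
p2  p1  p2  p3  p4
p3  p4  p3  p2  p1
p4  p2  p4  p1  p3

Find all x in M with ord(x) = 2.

Identity is p2. Compute the order of each non-identity element by repeated multiplication:
  p1: p1 → p3 → p4 → p2  (order 4)
  p3: p3 → p2  (order 2)
  p4: p4 → p3 → p1 → p2  (order 4)
Elements of order 2: {p3}.

{p3}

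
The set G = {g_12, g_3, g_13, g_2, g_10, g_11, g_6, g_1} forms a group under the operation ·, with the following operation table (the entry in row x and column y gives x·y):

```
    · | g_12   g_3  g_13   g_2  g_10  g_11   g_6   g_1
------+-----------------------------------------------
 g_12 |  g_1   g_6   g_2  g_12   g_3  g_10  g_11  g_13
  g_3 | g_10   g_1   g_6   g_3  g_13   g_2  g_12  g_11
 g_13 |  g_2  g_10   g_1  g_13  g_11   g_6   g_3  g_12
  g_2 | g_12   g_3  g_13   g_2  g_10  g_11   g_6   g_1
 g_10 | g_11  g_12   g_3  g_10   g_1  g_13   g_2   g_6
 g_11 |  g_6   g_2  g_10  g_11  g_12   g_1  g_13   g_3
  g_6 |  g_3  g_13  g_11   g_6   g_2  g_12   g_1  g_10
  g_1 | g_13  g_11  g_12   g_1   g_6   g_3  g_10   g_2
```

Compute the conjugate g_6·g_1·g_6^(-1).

g_1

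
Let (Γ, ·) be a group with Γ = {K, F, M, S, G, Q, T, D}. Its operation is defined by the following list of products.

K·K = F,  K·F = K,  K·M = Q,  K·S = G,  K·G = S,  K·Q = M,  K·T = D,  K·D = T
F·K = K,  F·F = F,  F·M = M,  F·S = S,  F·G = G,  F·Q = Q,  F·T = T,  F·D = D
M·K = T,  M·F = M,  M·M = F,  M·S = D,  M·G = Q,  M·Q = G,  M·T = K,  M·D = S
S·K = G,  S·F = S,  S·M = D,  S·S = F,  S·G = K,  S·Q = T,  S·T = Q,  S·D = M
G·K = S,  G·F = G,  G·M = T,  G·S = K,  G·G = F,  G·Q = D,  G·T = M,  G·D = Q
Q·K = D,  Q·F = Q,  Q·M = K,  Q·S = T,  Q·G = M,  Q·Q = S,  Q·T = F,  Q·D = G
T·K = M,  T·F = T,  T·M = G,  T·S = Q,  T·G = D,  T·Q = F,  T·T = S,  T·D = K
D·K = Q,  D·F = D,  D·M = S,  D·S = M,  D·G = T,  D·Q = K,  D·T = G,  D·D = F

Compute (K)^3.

K

K^1 = K
K^2 = K·K = F
K^3 = F·K = K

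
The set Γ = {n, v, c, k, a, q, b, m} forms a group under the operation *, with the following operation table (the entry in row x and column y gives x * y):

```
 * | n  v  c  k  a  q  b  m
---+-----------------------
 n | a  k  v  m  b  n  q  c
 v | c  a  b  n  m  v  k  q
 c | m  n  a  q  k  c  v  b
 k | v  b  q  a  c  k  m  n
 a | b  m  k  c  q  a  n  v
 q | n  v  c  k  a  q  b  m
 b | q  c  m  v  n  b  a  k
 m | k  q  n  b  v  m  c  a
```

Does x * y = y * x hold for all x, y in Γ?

No

m * b = c but b * m = k.
Since m and b do not commute, Γ is not abelian.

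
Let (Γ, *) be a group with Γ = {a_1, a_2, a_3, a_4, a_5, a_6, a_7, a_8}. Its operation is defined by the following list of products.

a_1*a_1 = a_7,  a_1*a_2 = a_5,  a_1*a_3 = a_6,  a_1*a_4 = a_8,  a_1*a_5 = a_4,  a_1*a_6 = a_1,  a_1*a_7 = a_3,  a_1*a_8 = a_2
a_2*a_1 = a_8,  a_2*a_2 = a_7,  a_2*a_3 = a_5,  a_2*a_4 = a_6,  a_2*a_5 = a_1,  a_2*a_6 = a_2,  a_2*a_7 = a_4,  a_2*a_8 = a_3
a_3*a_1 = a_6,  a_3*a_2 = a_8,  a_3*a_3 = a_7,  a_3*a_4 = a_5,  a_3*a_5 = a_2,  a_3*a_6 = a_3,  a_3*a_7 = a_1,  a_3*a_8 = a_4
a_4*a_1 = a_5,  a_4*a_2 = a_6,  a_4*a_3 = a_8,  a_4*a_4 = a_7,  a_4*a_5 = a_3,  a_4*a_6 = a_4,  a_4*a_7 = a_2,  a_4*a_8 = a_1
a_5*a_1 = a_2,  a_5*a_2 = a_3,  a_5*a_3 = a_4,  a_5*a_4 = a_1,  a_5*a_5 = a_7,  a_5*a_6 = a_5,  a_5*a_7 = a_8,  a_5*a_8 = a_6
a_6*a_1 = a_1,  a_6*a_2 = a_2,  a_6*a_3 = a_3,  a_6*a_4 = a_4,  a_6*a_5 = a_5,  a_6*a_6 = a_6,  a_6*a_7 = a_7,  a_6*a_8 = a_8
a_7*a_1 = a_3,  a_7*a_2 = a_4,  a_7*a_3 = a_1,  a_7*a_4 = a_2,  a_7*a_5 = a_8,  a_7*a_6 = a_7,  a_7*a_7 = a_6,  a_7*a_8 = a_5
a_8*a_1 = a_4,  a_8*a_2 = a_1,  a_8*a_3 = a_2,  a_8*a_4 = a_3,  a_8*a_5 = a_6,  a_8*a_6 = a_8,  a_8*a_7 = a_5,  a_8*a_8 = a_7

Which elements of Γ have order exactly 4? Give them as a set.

{a_1, a_2, a_3, a_4, a_5, a_8}

Identity is a_6. Compute the order of each non-identity element by repeated multiplication:
  a_1: a_1 → a_7 → a_3 → a_6  (order 4)
  a_2: a_2 → a_7 → a_4 → a_6  (order 4)
  a_3: a_3 → a_7 → a_1 → a_6  (order 4)
  a_4: a_4 → a_7 → a_2 → a_6  (order 4)
  a_5: a_5 → a_7 → a_8 → a_6  (order 4)
  a_7: a_7 → a_6  (order 2)
  a_8: a_8 → a_7 → a_5 → a_6  (order 4)
Elements of order 4: {a_1, a_2, a_3, a_4, a_5, a_8}.
(Structurally, Γ here is isomorphic to the quaternion group Q_8.)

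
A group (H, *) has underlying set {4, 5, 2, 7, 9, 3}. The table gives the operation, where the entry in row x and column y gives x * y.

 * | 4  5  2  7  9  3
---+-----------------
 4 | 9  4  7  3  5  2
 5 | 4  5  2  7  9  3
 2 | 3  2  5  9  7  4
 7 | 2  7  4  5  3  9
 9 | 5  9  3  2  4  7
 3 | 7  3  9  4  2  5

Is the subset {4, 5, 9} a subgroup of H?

Yes

{4, 5, 9} contains the identity 5.
Checking products: every product of two elements of {4, 5, 9} (read from the table) lies in {4, 5, 9}, so the set is closed.
In a finite group, a nonempty closed subset is a subgroup. So {4, 5, 9} ≤ H.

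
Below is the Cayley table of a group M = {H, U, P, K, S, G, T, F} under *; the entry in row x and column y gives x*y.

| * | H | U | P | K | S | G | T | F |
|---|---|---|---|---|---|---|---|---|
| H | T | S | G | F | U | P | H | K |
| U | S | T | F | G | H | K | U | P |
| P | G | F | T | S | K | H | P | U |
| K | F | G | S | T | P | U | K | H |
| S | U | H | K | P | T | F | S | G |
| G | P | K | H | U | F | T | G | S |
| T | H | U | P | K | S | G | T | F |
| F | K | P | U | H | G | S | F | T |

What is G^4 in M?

T

G^1 = G
G^2 = G*G = T
G^3 = T*G = G
G^4 = G*G = T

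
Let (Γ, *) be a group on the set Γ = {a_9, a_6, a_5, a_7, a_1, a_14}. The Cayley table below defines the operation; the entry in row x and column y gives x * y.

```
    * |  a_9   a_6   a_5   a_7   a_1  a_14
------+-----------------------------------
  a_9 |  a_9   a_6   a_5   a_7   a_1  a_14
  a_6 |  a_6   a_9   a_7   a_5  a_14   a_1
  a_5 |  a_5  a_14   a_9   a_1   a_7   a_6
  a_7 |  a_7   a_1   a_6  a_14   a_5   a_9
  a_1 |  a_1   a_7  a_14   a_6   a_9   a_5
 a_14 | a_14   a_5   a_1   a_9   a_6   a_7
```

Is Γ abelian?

a_7 * a_1 = a_5 but a_1 * a_7 = a_6.
Since a_7 and a_1 do not commute, Γ is not abelian.

No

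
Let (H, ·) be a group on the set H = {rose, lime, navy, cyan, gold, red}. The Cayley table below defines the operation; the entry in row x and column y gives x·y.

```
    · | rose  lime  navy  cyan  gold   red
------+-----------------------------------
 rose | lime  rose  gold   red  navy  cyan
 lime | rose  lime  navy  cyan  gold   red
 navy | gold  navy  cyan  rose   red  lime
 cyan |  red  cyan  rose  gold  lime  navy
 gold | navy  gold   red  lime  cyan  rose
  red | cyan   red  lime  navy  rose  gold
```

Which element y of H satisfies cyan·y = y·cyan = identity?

First locate the identity: row lime matches the header, so lime is the identity.
Scan row cyan for lime: cyan·gold = lime. Hence cyan^(-1) = gold.

gold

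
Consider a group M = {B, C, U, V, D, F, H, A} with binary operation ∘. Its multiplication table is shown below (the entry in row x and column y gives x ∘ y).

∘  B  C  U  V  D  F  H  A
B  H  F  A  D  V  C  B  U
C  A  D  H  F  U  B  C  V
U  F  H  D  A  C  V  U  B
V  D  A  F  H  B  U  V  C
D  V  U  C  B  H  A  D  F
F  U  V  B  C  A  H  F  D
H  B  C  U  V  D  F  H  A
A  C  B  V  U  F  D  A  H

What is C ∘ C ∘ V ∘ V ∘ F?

A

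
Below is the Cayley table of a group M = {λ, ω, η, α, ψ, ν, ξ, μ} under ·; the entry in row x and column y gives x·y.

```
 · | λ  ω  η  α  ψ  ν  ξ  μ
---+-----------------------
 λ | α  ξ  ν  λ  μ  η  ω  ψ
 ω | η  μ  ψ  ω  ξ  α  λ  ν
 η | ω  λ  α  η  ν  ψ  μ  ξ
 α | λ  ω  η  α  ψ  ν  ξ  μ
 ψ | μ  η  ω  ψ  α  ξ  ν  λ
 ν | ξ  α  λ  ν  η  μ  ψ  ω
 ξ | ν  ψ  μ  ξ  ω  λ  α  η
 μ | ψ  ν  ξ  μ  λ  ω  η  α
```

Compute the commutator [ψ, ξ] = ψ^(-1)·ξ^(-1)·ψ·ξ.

μ

Identity is α; from the table ψ^(-1) = ψ and ξ^(-1) = ξ.
ψ·ξ = ν
ν·ψ = η
η·ξ = μ
(Structurally, M here is isomorphic to the dihedral group D_4.)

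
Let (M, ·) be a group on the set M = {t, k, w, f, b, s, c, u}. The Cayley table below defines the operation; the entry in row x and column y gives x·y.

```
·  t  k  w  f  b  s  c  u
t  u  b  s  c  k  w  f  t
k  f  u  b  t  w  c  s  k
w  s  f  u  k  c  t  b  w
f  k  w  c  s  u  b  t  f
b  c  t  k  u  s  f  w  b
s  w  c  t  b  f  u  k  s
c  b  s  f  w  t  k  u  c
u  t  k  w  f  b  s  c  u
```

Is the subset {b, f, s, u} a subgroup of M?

{b, f, s, u} contains the identity u.
Checking products: every product of two elements of {b, f, s, u} (read from the table) lies in {b, f, s, u}, so the set is closed.
In a finite group, a nonempty closed subset is a subgroup. So {b, f, s, u} ≤ M.
(Structurally, M here is isomorphic to the dihedral group D_4.)

Yes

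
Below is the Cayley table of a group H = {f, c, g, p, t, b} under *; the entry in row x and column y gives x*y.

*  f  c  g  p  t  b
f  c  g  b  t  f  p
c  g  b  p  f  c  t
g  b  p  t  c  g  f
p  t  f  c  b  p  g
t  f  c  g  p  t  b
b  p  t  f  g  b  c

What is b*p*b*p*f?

b*p = g
g*b = f
f*p = t
t*f = f
(Structurally, H here is isomorphic to the cyclic group Z_6.)

f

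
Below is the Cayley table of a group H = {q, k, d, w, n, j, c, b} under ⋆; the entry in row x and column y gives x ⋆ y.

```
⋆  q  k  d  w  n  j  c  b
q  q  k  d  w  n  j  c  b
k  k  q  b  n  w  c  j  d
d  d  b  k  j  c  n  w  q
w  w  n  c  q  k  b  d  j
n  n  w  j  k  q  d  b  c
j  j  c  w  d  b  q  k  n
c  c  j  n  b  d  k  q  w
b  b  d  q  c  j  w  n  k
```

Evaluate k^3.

k

k^1 = k
k^2 = k ⋆ k = q
k^3 = q ⋆ k = k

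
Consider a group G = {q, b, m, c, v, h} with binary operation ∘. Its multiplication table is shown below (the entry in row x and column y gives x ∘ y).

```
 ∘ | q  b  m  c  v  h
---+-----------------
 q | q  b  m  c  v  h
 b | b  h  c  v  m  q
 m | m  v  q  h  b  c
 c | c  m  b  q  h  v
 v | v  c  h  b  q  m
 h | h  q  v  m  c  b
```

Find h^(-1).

First locate the identity: row q matches the header, so q is the identity.
Scan row h for q: h ∘ b = q. Hence h^(-1) = b.

b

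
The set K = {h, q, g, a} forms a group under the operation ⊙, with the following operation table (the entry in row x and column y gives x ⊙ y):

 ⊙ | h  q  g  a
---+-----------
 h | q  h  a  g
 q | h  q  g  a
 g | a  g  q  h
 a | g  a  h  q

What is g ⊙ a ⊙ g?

a

g ⊙ a = h
h ⊙ g = a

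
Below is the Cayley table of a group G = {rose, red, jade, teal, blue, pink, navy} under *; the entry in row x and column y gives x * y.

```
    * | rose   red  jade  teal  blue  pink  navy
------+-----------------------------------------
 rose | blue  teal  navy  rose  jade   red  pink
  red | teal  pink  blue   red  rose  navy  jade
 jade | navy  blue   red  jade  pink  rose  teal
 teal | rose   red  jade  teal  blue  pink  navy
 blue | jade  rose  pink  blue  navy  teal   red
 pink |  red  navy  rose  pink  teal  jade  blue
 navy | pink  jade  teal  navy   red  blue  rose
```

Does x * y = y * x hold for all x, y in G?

Check whether the table is symmetric across its main diagonal.
Every entry (row x, col y) equals the entry (row y, col x), so G is abelian.

Yes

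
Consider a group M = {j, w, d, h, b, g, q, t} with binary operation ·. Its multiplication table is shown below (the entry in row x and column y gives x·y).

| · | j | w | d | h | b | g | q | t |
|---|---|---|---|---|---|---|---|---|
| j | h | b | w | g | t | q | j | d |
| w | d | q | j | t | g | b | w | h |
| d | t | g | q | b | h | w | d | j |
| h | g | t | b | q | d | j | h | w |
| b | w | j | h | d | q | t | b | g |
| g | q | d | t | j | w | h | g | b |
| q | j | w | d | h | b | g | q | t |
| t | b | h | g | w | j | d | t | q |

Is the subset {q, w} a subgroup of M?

Yes

{q, w} contains the identity q.
Checking products: every product of two elements of {q, w} (read from the table) lies in {q, w}, so the set is closed.
In a finite group, a nonempty closed subset is a subgroup. So {q, w} ≤ M.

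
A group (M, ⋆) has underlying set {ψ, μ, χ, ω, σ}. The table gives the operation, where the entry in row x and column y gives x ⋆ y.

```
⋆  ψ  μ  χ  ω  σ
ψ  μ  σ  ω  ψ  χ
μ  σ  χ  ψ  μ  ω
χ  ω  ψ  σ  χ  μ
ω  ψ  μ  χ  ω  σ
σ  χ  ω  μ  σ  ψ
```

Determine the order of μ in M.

The identity element is ω (its row matches the header).
μ^1 = μ
μ^2 = μ ⋆ μ = χ
μ^3 = χ ⋆ μ = ψ
μ^4 = ψ ⋆ μ = σ
μ^5 = σ ⋆ μ = ω
The first power of μ equal to the identity is μ^5, so ord(μ) = 5.

5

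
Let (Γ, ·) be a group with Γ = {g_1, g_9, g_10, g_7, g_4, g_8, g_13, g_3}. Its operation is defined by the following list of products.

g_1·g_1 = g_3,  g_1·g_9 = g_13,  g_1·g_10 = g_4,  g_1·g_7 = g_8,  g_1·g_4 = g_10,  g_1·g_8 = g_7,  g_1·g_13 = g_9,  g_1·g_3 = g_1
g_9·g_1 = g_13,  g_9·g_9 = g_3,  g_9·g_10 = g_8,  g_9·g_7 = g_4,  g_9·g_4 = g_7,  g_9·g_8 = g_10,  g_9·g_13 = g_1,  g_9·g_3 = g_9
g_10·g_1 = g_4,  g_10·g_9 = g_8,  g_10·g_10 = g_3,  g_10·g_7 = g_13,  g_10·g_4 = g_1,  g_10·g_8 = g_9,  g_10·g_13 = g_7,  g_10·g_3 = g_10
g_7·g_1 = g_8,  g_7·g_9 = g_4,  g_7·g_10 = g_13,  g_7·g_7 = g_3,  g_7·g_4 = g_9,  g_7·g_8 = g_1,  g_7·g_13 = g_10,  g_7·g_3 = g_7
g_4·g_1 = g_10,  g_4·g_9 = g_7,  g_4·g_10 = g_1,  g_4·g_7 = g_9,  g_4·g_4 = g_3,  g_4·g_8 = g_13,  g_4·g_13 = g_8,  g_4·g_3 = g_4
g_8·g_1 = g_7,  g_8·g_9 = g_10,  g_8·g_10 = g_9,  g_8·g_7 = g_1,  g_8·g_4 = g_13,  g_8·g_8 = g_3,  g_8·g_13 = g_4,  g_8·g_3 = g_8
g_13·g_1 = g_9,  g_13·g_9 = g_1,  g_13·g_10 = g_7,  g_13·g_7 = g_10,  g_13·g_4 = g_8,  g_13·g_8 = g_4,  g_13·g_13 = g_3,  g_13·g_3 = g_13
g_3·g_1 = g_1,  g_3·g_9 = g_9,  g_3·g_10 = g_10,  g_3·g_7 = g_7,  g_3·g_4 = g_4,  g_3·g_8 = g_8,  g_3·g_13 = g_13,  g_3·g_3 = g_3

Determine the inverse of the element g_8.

First locate the identity: row g_3 matches the header, so g_3 is the identity.
Scan row g_8 for g_3: g_8·g_8 = g_3. Hence g_8^(-1) = g_8.

g_8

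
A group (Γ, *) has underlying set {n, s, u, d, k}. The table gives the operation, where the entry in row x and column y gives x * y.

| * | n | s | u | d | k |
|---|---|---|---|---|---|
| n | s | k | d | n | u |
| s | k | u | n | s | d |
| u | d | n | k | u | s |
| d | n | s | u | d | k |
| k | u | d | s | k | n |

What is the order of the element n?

5

The identity element is d (its row matches the header).
n^1 = n
n^2 = n * n = s
n^3 = s * n = k
n^4 = k * n = u
n^5 = u * n = d
The first power of n equal to the identity is n^5, so ord(n) = 5.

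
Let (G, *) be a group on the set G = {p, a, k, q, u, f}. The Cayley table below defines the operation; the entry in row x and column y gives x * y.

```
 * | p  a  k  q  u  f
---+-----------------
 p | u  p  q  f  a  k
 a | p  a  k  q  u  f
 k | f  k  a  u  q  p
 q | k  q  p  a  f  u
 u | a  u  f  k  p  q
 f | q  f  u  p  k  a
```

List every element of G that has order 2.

{f, k, q}

Identity is a. Compute the order of each non-identity element by repeated multiplication:
  p: p → u → a  (order 3)
  k: k → a  (order 2)
  q: q → a  (order 2)
  u: u → p → a  (order 3)
  f: f → a  (order 2)
Elements of order 2: {f, k, q}.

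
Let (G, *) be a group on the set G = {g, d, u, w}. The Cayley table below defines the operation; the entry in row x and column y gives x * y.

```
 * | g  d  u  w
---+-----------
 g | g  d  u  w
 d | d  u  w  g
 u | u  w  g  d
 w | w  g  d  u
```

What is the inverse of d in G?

w

First locate the identity: row g matches the header, so g is the identity.
Scan row d for g: d * w = g. Hence d^(-1) = w.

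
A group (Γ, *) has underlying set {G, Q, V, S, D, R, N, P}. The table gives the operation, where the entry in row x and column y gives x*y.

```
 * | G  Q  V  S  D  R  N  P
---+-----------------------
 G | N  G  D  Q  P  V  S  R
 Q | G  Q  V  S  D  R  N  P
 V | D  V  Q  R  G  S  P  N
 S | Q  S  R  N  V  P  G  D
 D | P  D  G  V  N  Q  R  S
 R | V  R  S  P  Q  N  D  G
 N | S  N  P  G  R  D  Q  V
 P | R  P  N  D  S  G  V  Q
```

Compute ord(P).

2

The identity element is Q (its row matches the header).
P^1 = P
P^2 = P*P = Q
The first power of P equal to the identity is P^2, so ord(P) = 2.
(Structurally, Γ here is isomorphic to Z_2 x Z_4.)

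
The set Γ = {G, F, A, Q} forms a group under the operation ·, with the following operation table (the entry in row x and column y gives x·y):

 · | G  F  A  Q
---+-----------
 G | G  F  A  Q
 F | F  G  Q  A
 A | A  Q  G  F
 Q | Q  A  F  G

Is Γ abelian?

Yes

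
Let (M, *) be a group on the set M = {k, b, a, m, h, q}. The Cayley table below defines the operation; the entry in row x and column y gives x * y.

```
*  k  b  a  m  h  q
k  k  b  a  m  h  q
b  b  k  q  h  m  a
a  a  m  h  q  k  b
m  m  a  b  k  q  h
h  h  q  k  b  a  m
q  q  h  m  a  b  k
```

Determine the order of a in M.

3

The identity element is k (its row matches the header).
a^1 = a
a^2 = a * a = h
a^3 = h * a = k
The first power of a equal to the identity is a^3, so ord(a) = 3.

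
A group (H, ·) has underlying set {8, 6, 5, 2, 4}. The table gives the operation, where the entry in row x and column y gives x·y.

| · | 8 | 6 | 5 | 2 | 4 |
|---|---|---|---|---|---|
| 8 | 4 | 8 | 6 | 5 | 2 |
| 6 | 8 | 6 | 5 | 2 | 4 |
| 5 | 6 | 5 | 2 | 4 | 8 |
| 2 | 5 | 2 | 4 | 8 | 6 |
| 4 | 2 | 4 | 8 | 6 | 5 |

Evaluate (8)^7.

4

8^1 = 8
8^2 = 8·8 = 4
8^3 = 4·8 = 2
8^4 = 2·8 = 5
8^5 = 5·8 = 6
8^6 = 6·8 = 8
8^7 = 8·8 = 4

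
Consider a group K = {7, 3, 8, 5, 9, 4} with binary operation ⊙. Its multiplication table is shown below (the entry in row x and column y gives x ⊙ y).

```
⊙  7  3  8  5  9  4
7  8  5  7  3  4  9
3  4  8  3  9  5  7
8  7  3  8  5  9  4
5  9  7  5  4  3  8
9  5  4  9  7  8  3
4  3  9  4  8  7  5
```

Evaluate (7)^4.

7^1 = 7
7^2 = 7 ⊙ 7 = 8
7^3 = 8 ⊙ 7 = 7
7^4 = 7 ⊙ 7 = 8

8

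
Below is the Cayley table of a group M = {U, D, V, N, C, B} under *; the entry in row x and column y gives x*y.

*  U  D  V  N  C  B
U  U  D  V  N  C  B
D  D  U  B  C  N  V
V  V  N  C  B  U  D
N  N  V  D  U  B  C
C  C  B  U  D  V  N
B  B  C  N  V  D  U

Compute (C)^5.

C^1 = C
C^2 = C*C = V
C^3 = V*C = U
C^4 = U*C = C
C^5 = C*C = V

V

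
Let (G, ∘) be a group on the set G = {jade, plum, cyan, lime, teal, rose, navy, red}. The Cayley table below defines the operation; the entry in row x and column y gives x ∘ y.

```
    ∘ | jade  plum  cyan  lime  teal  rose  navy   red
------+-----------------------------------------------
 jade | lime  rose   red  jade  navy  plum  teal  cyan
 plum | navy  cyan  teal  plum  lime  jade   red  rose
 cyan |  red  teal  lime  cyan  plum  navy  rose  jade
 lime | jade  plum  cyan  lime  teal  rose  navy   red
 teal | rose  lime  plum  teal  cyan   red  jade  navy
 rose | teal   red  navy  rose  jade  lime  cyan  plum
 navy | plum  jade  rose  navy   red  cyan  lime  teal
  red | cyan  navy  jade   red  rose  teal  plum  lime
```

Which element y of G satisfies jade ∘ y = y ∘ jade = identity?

First locate the identity: row lime matches the header, so lime is the identity.
Scan row jade for lime: jade ∘ jade = lime. Hence jade^(-1) = jade.
(Structurally, G here is isomorphic to the dihedral group D_4.)

jade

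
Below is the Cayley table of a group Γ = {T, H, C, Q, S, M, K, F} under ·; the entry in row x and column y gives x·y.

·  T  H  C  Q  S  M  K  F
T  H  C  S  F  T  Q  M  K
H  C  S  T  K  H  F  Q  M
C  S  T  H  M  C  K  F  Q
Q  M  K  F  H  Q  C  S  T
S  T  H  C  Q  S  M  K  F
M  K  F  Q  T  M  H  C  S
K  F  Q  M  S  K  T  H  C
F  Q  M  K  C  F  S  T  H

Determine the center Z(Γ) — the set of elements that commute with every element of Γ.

An element z is central iff its row equals its column in the table.
For C: C·K = F ≠ M = K·C, so C ∉ Z.
Checking each element this way leaves Z(Γ) = {H, S}.

{H, S}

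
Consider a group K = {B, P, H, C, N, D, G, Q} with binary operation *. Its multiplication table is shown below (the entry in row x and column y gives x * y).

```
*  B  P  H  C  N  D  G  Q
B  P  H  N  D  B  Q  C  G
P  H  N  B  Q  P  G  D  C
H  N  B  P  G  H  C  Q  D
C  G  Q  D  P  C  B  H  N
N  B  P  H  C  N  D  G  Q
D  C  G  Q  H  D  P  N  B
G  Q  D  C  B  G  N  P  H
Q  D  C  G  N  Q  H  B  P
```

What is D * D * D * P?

D

D * D = P
P * D = G
G * P = D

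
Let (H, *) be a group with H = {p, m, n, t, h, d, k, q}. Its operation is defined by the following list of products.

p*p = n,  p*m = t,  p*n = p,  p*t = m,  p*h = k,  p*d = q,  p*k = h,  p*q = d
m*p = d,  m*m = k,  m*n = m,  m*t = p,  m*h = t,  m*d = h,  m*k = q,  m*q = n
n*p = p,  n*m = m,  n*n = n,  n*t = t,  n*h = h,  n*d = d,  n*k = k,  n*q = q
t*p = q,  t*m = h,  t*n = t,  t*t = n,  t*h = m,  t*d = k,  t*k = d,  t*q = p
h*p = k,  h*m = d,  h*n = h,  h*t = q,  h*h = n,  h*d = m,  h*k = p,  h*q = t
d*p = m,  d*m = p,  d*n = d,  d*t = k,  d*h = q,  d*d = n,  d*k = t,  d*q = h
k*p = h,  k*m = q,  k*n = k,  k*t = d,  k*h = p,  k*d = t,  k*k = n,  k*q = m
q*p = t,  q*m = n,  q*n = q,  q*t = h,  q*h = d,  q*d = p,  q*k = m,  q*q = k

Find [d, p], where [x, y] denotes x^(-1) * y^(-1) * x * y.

k

Identity is n; from the table d^(-1) = d and p^(-1) = p.
d * p = m
m * d = h
h * p = k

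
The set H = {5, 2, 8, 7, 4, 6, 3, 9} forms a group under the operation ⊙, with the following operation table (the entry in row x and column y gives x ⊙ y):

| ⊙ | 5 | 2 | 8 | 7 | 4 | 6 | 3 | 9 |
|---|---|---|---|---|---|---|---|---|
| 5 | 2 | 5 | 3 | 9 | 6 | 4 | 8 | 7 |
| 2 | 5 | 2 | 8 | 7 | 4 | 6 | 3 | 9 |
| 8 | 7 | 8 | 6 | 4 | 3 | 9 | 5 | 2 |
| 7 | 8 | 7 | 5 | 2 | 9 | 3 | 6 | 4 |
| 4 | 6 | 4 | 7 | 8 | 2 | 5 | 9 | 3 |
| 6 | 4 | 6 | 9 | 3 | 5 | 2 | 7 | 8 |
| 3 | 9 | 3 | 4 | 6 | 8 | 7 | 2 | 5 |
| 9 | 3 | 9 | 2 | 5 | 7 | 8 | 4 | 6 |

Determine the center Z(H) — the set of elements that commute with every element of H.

An element z is central iff its row equals its column in the table.
For 5: 5 ⊙ 9 = 7 ≠ 3 = 9 ⊙ 5, so 5 ∉ Z.
Checking each element this way leaves Z(H) = {2, 6}.
(Structurally, H here is isomorphic to the dihedral group D_4.)

{2, 6}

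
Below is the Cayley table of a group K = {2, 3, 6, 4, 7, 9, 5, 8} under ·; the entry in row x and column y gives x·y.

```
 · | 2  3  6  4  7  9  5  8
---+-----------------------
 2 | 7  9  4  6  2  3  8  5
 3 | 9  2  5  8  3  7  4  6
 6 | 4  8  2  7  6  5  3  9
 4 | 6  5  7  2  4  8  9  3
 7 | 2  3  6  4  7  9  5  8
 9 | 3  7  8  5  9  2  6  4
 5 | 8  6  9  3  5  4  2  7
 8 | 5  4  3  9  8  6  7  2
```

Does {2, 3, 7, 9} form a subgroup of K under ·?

{2, 3, 7, 9} contains the identity 7.
Checking products: every product of two elements of {2, 3, 7, 9} (read from the table) lies in {2, 3, 7, 9}, so the set is closed.
In a finite group, a nonempty closed subset is a subgroup. So {2, 3, 7, 9} ≤ K.

Yes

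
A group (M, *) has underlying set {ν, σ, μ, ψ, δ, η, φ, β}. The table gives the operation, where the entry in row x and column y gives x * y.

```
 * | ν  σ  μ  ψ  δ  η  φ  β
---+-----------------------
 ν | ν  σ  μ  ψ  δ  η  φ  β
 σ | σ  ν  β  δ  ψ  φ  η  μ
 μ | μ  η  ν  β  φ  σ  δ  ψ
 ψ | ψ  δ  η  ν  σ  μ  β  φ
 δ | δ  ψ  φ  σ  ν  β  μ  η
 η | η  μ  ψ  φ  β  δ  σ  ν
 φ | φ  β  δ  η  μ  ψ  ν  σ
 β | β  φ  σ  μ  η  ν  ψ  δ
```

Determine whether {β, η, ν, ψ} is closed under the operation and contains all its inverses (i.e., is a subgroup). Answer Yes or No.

η * η = δ, which is not in {β, η, ν, ψ}.
The subset is not closed under *, so it is not a subgroup.
(Structurally, M here is isomorphic to the dihedral group D_4.)

No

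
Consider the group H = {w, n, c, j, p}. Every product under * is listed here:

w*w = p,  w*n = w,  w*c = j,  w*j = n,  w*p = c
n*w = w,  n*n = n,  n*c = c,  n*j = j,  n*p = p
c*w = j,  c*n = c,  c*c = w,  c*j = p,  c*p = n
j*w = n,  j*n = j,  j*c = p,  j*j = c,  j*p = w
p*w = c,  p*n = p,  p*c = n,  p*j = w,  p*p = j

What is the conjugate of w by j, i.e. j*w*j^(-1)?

The identity is n. In row j, the entry n sits in column w, so j^(-1) = w.
j*w = n
n*w = w
(Structurally, H here is isomorphic to the cyclic group Z_5.)

w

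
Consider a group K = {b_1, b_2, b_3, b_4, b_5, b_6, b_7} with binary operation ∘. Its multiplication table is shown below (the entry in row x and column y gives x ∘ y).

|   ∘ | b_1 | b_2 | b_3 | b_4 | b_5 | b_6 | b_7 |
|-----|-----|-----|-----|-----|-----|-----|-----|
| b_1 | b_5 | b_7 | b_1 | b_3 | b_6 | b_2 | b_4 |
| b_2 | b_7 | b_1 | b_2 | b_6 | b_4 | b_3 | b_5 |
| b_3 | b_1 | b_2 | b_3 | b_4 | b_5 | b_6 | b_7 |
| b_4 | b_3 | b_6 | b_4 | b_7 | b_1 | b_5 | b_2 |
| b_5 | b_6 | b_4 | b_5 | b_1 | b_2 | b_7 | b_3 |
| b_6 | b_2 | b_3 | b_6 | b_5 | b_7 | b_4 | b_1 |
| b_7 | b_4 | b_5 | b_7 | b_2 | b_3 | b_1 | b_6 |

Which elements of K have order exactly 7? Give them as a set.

{b_1, b_2, b_4, b_5, b_6, b_7}

Identity is b_3. Compute the order of each non-identity element by repeated multiplication:
  b_1: b_1 → b_5 → b_6 → b_2 → b_7 → b_4 → b_3  (order 7)
  b_2: b_2 → b_1 → b_7 → b_5 → b_4 → b_6 → b_3  (order 7)
  b_4: b_4 → b_7 → b_2 → b_6 → b_5 → b_1 → b_3  (order 7)
  b_5: b_5 → b_2 → b_4 → b_1 → b_6 → b_7 → b_3  (order 7)
  b_6: b_6 → b_4 → b_5 → b_7 → b_1 → b_2 → b_3  (order 7)
  b_7: b_7 → b_6 → b_1 → b_4 → b_2 → b_5 → b_3  (order 7)
Elements of order 7: {b_1, b_2, b_4, b_5, b_6, b_7}.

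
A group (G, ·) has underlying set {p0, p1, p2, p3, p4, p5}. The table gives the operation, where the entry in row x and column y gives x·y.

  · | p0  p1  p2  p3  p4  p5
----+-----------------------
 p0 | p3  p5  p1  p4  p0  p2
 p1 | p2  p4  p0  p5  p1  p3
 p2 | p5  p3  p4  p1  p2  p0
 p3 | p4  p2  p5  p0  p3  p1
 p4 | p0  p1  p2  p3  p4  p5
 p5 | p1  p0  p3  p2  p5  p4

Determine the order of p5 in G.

2

The identity element is p4 (its row matches the header).
p5^1 = p5
p5^2 = p5·p5 = p4
The first power of p5 equal to the identity is p5^2, so ord(p5) = 2.
(Structurally, G here is isomorphic to the symmetric group S_3.)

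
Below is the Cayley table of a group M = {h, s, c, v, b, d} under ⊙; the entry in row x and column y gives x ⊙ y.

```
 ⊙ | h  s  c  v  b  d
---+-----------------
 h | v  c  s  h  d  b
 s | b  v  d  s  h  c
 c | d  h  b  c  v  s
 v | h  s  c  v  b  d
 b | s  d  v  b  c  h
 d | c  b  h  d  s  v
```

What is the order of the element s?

2

The identity element is v (its row matches the header).
s^1 = s
s^2 = s ⊙ s = v
The first power of s equal to the identity is s^2, so ord(s) = 2.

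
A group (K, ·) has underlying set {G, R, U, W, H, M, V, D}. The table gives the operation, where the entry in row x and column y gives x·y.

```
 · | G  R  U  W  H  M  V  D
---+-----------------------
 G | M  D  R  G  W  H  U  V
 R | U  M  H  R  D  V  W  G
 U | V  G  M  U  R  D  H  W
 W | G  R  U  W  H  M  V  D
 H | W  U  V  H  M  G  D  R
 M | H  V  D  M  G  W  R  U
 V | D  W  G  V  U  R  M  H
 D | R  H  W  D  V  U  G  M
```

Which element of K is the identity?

The identity e satisfies e·x = x for all x, so its row in the table reproduces the column headers.
Row W reads: G, R, U, W, H, M, V, D — exactly the header order. So W is the identity.

W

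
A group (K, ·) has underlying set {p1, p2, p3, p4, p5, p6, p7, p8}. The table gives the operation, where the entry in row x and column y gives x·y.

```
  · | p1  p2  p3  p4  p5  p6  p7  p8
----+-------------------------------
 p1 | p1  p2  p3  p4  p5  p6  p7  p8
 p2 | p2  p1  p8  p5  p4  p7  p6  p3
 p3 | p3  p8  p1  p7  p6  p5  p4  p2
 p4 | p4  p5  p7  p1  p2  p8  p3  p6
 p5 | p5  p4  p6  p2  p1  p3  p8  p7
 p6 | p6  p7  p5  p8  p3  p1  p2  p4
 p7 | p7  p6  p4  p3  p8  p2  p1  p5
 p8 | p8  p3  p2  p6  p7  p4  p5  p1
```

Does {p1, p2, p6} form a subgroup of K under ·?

p2·p6 = p7, which is not in {p1, p2, p6}.
The subset is not closed under ·, so it is not a subgroup.

No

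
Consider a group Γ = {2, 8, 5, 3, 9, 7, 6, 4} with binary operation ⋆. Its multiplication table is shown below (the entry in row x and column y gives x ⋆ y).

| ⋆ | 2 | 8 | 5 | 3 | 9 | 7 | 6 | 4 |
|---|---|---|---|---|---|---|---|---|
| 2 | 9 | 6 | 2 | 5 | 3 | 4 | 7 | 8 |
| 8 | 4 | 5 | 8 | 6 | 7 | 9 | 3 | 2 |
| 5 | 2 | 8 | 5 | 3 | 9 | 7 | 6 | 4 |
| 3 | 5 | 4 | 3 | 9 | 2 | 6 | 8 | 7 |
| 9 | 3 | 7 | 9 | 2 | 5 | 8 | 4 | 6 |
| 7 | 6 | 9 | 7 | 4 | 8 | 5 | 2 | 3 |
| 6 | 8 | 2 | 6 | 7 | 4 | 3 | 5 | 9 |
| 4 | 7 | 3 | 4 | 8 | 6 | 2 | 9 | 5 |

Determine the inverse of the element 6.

First locate the identity: row 5 matches the header, so 5 is the identity.
Scan row 6 for 5: 6 ⋆ 6 = 5. Hence 6^(-1) = 6.

6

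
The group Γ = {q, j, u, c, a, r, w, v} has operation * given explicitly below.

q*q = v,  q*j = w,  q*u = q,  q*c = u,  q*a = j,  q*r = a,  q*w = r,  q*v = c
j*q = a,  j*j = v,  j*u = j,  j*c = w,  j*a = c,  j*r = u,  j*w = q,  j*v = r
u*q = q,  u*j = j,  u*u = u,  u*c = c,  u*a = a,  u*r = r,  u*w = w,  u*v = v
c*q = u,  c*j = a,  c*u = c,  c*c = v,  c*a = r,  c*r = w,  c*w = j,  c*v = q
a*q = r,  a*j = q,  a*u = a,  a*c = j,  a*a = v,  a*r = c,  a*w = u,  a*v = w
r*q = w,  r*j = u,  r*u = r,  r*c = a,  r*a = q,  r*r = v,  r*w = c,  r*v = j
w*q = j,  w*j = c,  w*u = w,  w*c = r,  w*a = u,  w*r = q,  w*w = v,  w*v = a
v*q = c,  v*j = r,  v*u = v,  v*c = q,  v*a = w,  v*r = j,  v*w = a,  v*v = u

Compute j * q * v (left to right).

j * q = a
a * v = w

w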